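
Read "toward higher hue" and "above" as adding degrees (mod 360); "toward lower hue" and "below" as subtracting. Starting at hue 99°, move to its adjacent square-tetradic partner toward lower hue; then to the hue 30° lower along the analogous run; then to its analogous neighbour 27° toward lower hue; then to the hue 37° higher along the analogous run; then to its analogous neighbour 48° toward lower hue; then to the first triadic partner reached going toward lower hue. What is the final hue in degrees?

99 − 90 = 9°   (square ↓)
9 − 30 = -21 → -21 + 360 = 339°   (analog 30° ↓)
339 − 27 = 312°   (analog 27° ↓)
312 + 37 = 349°   (analog 37° ↑)
349 − 48 = 301°   (analog 48° ↓)
301 − 120 = 181°   (triadic ↓)

181°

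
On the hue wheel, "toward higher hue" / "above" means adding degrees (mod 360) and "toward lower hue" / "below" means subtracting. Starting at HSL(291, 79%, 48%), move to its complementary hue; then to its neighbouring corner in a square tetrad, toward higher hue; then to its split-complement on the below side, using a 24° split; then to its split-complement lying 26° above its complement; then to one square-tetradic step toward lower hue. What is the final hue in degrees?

113°

complement +180°: 291 + 180 = 471 → 471 − 360 = 111°
square ↑ +90°: 111 + 90 = 201°
split-comp 24° ↓ +156°: 201 + 156 = 357°
split-comp 26° ↑ +206°: 357 + 206 = 563 → 563 − 360 = 203°
square ↓ −90°: 203 − 90 = 113°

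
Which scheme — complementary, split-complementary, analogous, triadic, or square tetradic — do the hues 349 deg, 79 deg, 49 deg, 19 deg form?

analogous

Sort the hues: 19°, 49°, 79°, 349°.
Successive gaps around the wheel: 30°, 30°, 270°, 30°.
A run of hues at equal small steps (30°) with one large closing gap is an analogous group.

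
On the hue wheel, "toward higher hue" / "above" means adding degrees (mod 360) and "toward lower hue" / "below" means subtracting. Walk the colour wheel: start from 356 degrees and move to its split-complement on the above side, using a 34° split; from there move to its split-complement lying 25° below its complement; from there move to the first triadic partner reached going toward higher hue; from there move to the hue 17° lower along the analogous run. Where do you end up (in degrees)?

+214° (split-comp 34° ↑): 356 + 214 = 570 → 570 − 360 = 210°
+155° (split-comp 25° ↓): 210 + 155 = 365 → 365 − 360 = 5°
+120° (triadic ↑): 5 + 120 = 125°
−17° (analog 17° ↓): 125 − 17 = 108°

108°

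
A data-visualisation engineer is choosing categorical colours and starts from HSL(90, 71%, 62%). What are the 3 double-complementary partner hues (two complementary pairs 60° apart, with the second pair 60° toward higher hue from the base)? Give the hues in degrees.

150°, 270° and 330°

A rectangular tetradic uses two complementary pairs 60° apart: offsets 0°, 60°, 180°, 240°.
90 + 60 = 150°
90 + 180 = 270°
90 + 240 = 330°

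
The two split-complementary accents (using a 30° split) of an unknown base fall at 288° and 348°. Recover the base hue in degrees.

138°

The accents sit 30° either side of the complement, so the complement is their short-arc midpoint on the wheel.
Short-arc midpoint of 288° and 348°: 318°.
Base is 180° from the complement: 318 − 180 = 138°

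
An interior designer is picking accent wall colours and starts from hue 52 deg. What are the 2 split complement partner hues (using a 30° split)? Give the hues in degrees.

Split-complementary hues sit 30° either side of the complement.
Complement of 52 deg: 52 + 180 = 232°
232 − 30 = 202°
232 + 30 = 262°

202° and 262°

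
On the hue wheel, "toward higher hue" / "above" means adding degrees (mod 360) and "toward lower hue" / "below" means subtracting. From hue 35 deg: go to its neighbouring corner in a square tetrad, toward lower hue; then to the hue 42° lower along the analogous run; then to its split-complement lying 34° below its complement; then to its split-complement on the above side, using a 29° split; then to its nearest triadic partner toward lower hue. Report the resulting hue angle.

138°

square ↓ −90°: 35 − 90 = -55 → -55 + 360 = 305°
analog 42° ↓ −42°: 305 − 42 = 263°
split-comp 34° ↓ +146°: 263 + 146 = 409 → 409 − 360 = 49°
split-comp 29° ↑ +209°: 49 + 209 = 258°
triadic ↓ −120°: 258 − 120 = 138°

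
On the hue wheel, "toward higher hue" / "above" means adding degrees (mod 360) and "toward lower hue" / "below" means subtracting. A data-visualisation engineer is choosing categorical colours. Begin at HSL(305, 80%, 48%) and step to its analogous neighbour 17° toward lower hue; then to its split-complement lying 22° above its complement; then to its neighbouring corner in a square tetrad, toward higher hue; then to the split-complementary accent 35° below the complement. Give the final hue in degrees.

−17° (analog 17° ↓): 305 − 17 = 288°
+202° (split-comp 22° ↑): 288 + 202 = 490 → 490 − 360 = 130°
+90° (square ↑): 130 + 90 = 220°
+145° (split-comp 35° ↓): 220 + 145 = 365 → 365 − 360 = 5°

5°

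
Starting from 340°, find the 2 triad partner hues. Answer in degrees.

A triad places three hues 120° apart.
340 + 120 = 460 → 460 − 360 = 100°
340 + 240 = 580 → 580 − 360 = 220°

100° and 220°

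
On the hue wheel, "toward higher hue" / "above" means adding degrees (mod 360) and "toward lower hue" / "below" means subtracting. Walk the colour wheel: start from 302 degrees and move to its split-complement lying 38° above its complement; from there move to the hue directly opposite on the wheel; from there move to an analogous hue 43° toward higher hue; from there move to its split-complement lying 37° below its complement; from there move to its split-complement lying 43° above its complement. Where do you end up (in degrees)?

+218° (split-comp 38° ↑): 302 + 218 = 520 → 520 − 360 = 160°
+180° (complement): 160 + 180 = 340°
+43° (analog 43° ↑): 340 + 43 = 383 → 383 − 360 = 23°
+143° (split-comp 37° ↓): 23 + 143 = 166°
+223° (split-comp 43° ↑): 166 + 223 = 389 → 389 − 360 = 29°

29°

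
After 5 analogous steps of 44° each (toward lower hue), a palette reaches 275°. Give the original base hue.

135°

5 steps of 44° (toward lower hue) give a net shift of −220°.
Start = end − shift: 275 + 220 = 495 → 495 − 360 = 135°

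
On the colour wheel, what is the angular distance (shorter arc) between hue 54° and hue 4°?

|54 − 4| = 50.
50 ≤ 180, so the shorter arc is 50°.

50°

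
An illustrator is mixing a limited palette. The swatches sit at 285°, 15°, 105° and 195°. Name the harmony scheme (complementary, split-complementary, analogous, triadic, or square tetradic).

Sort the hues: 15°, 105°, 195°, 285°.
Successive gaps around the wheel: 90°, 90°, 90°, 90°.
Four hues every 90° form a square tetradic scheme.

square tetradic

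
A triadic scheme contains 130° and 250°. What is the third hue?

A triad spaces three hues 120° apart.
The full set is {10°, 130°, 250°}.

10°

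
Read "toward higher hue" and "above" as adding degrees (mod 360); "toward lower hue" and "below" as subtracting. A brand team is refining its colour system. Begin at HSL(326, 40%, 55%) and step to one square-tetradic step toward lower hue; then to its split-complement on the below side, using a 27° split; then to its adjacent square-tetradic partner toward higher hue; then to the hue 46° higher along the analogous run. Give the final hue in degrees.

165°

−90° (square ↓): 326 − 90 = 236°
+153° (split-comp 27° ↓): 236 + 153 = 389 → 389 − 360 = 29°
+90° (square ↑): 29 + 90 = 119°
+46° (analog 46° ↑): 119 + 46 = 165°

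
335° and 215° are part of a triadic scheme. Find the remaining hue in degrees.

A triad places three hues 120° apart.
The full set through 215° is {95°, 215°, 335°}.
Given {215°, 335°}, the missing hue is 95°.

95°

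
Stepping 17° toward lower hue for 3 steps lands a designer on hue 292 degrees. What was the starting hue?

3 steps of 17° (toward lower hue) give a net shift of −51°.
Start = end − shift: 292 + 51 = 343°

343°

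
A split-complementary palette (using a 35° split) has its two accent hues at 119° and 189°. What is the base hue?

The accents sit 35° either side of the complement, so the complement is their short-arc midpoint on the wheel.
Short-arc midpoint of 119° and 189°: 154°.
Base is 180° from the complement: 154 − 180 = -26 → -26 + 360 = 334°

334°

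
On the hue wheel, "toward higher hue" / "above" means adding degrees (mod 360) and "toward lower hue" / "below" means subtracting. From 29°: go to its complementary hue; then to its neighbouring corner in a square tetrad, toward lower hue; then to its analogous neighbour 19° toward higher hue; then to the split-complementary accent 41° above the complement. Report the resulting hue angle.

29 + 180 = 209°   (complement)
209 − 90 = 119°   (square ↓)
119 + 19 = 138°   (analog 19° ↑)
138 + 221 = 359°   (split-comp 41° ↑)

359°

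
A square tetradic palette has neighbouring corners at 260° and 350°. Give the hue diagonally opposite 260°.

80°

A square tetradic scheme places four hues 90° apart; opposite corners are 180° apart.
260 + 180 = 440 → 440 − 360 = 80°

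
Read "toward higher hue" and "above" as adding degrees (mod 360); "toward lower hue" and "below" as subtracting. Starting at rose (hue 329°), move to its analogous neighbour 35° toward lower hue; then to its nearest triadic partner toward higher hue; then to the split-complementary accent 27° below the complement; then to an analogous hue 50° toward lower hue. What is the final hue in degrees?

157°

analog 35° ↓ −35°: 329 − 35 = 294°
triadic ↑ +120°: 294 + 120 = 414 → 414 − 360 = 54°
split-comp 27° ↓ +153°: 54 + 153 = 207°
analog 50° ↓ −50°: 207 − 50 = 157°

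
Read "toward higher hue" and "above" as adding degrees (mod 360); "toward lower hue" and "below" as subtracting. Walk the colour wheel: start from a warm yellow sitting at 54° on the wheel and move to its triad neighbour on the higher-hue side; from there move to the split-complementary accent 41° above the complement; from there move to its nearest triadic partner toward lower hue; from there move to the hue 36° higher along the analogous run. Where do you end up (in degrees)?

311°

triadic ↑ +120°: 54 + 120 = 174°
split-comp 41° ↑ +221°: 174 + 221 = 395 → 395 − 360 = 35°
triadic ↓ −120°: 35 − 120 = -85 → -85 + 360 = 275°
analog 36° ↑ +36°: 275 + 36 = 311°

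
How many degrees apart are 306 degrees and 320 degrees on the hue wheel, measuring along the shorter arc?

|306 − 320| = 14.
14 ≤ 180, so the shorter arc is 14°.

14°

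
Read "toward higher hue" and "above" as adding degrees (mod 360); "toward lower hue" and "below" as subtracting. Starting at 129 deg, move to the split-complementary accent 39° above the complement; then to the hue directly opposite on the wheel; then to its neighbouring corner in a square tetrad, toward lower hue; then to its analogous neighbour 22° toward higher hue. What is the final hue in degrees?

+219° (split-comp 39° ↑): 129 + 219 = 348°
+180° (complement): 348 + 180 = 528 → 528 − 360 = 168°
−90° (square ↓): 168 − 90 = 78°
+22° (analog 22° ↑): 78 + 22 = 100°

100°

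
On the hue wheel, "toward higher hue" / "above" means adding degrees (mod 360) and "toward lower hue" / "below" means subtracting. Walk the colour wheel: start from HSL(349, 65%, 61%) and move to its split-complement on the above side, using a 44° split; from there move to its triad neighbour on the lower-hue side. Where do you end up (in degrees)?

93°

349 + 224 = 573 → 573 − 360 = 213°   (split-comp 44° ↑)
213 − 120 = 93°   (triadic ↓)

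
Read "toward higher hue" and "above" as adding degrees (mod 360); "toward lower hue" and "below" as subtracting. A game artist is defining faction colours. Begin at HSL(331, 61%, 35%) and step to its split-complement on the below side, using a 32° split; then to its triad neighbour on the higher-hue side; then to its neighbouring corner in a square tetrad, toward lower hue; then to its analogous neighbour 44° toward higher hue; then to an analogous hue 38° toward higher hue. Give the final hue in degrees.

231°

+148° (split-comp 32° ↓): 331 + 148 = 479 → 479 − 360 = 119°
+120° (triadic ↑): 119 + 120 = 239°
−90° (square ↓): 239 − 90 = 149°
+44° (analog 44° ↑): 149 + 44 = 193°
+38° (analog 38° ↑): 193 + 38 = 231°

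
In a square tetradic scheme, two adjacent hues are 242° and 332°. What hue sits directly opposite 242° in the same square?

62°

A square tetradic scheme places four hues 90° apart; opposite corners are 180° apart.
242 + 180 = 422 → 422 − 360 = 62°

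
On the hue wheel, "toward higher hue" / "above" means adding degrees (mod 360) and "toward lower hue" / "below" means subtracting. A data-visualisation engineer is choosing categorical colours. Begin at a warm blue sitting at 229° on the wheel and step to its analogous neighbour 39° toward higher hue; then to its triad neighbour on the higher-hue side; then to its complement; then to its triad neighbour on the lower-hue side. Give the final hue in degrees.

229 + 39 = 268°   (analog 39° ↑)
268 + 120 = 388 → 388 − 360 = 28°   (triadic ↑)
28 + 180 = 208°   (complement)
208 − 120 = 88°   (triadic ↓)

88°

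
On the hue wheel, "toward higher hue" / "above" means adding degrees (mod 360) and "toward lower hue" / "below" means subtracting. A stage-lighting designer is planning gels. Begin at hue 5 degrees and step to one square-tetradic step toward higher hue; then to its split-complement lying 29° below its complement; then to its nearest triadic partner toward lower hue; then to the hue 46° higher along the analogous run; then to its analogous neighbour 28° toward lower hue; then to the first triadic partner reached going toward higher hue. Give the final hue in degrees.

+90° (square ↑): 5 + 90 = 95°
+151° (split-comp 29° ↓): 95 + 151 = 246°
−120° (triadic ↓): 246 − 120 = 126°
+46° (analog 46° ↑): 126 + 46 = 172°
−28° (analog 28° ↓): 172 − 28 = 144°
+120° (triadic ↑): 144 + 120 = 264°

264°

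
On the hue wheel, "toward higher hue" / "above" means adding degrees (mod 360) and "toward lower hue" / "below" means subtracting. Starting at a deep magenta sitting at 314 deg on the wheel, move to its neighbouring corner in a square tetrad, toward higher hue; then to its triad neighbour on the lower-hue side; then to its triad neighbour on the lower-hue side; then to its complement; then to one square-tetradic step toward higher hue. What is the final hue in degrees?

74°

+90° (square ↑): 314 + 90 = 404 → 404 − 360 = 44°
−120° (triadic ↓): 44 − 120 = -76 → -76 + 360 = 284°
−120° (triadic ↓): 284 − 120 = 164°
+180° (complement): 164 + 180 = 344°
+90° (square ↑): 344 + 90 = 434 → 434 − 360 = 74°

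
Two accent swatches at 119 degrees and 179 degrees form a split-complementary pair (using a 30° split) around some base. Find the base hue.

329°

The accents sit 30° either side of the complement, so the complement is their short-arc midpoint on the wheel.
Short-arc midpoint of 119° and 179°: 149°.
Base is 180° from the complement: 149 − 180 = -31 → -31 + 360 = 329°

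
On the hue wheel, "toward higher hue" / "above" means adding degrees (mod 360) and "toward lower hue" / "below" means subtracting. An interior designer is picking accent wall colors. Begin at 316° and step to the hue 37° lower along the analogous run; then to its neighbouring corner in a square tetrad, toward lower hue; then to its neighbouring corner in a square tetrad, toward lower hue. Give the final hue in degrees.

99°

−37° (analog 37° ↓): 316 − 37 = 279°
−90° (square ↓): 279 − 90 = 189°
−90° (square ↓): 189 − 90 = 99°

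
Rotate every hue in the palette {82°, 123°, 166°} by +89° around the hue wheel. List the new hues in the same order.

171°, 212°, 255°

82 + 89 = 171°
123 + 89 = 212°
166 + 89 = 255°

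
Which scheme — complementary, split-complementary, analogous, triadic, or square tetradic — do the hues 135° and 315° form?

Sort the hues: 135°, 315°.
Successive gaps around the wheel: 180°, 180°.
Two hues 180° apart are complementary.

complementary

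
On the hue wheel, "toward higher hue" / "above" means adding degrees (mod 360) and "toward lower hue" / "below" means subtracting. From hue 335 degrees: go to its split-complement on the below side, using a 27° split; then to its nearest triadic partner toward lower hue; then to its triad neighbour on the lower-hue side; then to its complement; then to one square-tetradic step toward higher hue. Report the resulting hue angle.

158°

+153° (split-comp 27° ↓): 335 + 153 = 488 → 488 − 360 = 128°
−120° (triadic ↓): 128 − 120 = 8°
−120° (triadic ↓): 8 − 120 = -112 → -112 + 360 = 248°
+180° (complement): 248 + 180 = 428 → 428 − 360 = 68°
+90° (square ↑): 68 + 90 = 158°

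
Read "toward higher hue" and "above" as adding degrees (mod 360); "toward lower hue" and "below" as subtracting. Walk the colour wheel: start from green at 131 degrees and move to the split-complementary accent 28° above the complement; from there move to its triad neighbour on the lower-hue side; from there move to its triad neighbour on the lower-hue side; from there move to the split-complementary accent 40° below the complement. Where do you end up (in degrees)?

239°

131 + 208 = 339°   (split-comp 28° ↑)
339 − 120 = 219°   (triadic ↓)
219 − 120 = 99°   (triadic ↓)
99 + 140 = 239°   (split-comp 40° ↓)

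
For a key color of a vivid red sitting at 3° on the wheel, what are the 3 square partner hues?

3 + 90 = 93°
3 + 180 = 183°
3 + 270 = 273°

93°, 183°, 273°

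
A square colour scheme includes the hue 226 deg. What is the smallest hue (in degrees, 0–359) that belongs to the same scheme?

46°

A square tetradic scheme places four hues every 90°.
The full set through 226° is {46°, 136°, 226°, 316°}.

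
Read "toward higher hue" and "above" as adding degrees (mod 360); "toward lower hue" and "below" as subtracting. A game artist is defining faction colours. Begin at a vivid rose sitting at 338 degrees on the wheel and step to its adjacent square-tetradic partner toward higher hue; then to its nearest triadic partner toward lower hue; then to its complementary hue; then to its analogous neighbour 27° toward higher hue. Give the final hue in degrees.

155°

+90° (square ↑): 338 + 90 = 428 → 428 − 360 = 68°
−120° (triadic ↓): 68 − 120 = -52 → -52 + 360 = 308°
+180° (complement): 308 + 180 = 488 → 488 − 360 = 128°
+27° (analog 27° ↑): 128 + 27 = 155°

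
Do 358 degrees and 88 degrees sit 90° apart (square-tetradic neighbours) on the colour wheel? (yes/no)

Angular distance: |358 − 88| = 270; shorter arc = 360 − 270 = 90°.
90° apart (square-tetradic neighbours) requires 90°.

yes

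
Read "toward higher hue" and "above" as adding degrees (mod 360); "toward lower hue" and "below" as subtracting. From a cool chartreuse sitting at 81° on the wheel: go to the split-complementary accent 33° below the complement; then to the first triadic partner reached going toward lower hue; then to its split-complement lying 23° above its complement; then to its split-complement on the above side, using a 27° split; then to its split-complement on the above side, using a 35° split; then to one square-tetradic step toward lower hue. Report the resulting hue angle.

283°

81 + 147 = 228°   (split-comp 33° ↓)
228 − 120 = 108°   (triadic ↓)
108 + 203 = 311°   (split-comp 23° ↑)
311 + 207 = 518 → 518 − 360 = 158°   (split-comp 27° ↑)
158 + 215 = 373 → 373 − 360 = 13°   (split-comp 35° ↑)
13 − 90 = -77 → -77 + 360 = 283°   (square ↓)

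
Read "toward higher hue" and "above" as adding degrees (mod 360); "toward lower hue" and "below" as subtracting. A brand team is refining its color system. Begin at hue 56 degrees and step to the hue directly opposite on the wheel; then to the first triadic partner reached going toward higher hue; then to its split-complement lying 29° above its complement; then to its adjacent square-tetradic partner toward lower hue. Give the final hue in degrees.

115°

56 + 180 = 236°   (complement)
236 + 120 = 356°   (triadic ↑)
356 + 209 = 565 → 565 − 360 = 205°   (split-comp 29° ↑)
205 − 90 = 115°   (square ↓)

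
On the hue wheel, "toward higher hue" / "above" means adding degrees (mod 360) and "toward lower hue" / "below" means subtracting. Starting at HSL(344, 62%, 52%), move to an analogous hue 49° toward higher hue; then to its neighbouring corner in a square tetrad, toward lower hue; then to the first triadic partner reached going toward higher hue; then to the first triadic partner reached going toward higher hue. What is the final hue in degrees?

analog 49° ↑ +49°: 344 + 49 = 393 → 393 − 360 = 33°
square ↓ −90°: 33 − 90 = -57 → -57 + 360 = 303°
triadic ↑ +120°: 303 + 120 = 423 → 423 − 360 = 63°
triadic ↑ +120°: 63 + 120 = 183°

183°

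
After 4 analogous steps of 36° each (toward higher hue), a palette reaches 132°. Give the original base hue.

348°

4 steps of 36° (toward higher hue) give a net shift of +144°.
Start = end − shift: 132 − 144 = -12 → -12 + 360 = 348°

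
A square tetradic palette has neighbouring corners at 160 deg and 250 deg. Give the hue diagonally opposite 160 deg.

340°

A square tetradic scheme places four hues 90° apart; opposite corners are 180° apart.
160 + 180 = 340°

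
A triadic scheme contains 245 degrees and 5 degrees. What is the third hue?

A triad spaces three hues 120° apart.
The full set is {5°, 125°, 245°}.

125°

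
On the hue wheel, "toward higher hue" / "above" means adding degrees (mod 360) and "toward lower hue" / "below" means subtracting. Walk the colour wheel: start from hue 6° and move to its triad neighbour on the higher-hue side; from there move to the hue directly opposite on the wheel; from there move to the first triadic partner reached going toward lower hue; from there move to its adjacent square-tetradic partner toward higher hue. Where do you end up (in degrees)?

+120° (triadic ↑): 6 + 120 = 126°
+180° (complement): 126 + 180 = 306°
−120° (triadic ↓): 306 − 120 = 186°
+90° (square ↑): 186 + 90 = 276°

276°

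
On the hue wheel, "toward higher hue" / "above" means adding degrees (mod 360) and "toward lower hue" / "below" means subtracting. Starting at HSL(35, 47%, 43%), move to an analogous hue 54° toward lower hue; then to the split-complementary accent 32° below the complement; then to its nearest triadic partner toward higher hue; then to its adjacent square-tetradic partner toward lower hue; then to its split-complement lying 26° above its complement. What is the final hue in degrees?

5°

35 − 54 = -19 → -19 + 360 = 341°   (analog 54° ↓)
341 + 148 = 489 → 489 − 360 = 129°   (split-comp 32° ↓)
129 + 120 = 249°   (triadic ↑)
249 − 90 = 159°   (square ↓)
159 + 206 = 365 → 365 − 360 = 5°   (split-comp 26° ↑)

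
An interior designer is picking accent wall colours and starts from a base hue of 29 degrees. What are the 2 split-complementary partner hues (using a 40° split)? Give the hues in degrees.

169° and 249°

Split-complementary hues sit 40° either side of the complement.
Complement of 29 degrees: 29 + 180 = 209°
209 − 40 = 169°
209 + 40 = 249°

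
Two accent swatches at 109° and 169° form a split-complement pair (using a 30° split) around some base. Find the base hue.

319°

The accents sit 30° either side of the complement, so the complement is their short-arc midpoint on the wheel.
Short-arc midpoint of 109° and 169°: 139°.
Base is 180° from the complement: 139 − 180 = -41 → -41 + 360 = 319°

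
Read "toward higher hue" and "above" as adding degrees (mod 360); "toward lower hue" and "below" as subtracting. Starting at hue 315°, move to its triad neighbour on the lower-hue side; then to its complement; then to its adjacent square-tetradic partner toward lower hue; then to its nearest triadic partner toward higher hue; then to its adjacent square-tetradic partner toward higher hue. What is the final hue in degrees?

135°

315 − 120 = 195°   (triadic ↓)
195 + 180 = 375 → 375 − 360 = 15°   (complement)
15 − 90 = -75 → -75 + 360 = 285°   (square ↓)
285 + 120 = 405 → 405 − 360 = 45°   (triadic ↑)
45 + 90 = 135°   (square ↑)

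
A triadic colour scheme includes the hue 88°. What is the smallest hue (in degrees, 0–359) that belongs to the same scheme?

A triad places three hues 120° apart.
The full set through 88° is {88°, 208°, 328°}.

88°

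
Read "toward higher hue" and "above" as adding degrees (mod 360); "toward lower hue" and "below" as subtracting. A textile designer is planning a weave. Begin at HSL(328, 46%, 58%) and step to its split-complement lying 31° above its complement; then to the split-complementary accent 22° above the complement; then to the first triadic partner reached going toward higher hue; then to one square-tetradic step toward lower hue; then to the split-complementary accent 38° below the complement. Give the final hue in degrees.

193°

328 + 211 = 539 → 539 − 360 = 179°   (split-comp 31° ↑)
179 + 202 = 381 → 381 − 360 = 21°   (split-comp 22° ↑)
21 + 120 = 141°   (triadic ↑)
141 − 90 = 51°   (square ↓)
51 + 142 = 193°   (split-comp 38° ↓)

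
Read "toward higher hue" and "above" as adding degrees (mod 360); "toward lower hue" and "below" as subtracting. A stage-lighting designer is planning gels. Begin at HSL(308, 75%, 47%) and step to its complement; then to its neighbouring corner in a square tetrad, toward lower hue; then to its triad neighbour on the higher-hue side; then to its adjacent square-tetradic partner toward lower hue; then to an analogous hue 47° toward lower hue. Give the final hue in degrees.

21°

308 + 180 = 488 → 488 − 360 = 128°   (complement)
128 − 90 = 38°   (square ↓)
38 + 120 = 158°   (triadic ↑)
158 − 90 = 68°   (square ↓)
68 − 47 = 21°   (analog 47° ↓)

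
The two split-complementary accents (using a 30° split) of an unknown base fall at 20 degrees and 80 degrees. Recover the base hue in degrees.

230°

The accents sit 30° either side of the complement, so the complement is their short-arc midpoint on the wheel.
Short-arc midpoint of 20° and 80°: 50°.
Base is 180° from the complement: 50 − 180 = -130 → -130 + 360 = 230°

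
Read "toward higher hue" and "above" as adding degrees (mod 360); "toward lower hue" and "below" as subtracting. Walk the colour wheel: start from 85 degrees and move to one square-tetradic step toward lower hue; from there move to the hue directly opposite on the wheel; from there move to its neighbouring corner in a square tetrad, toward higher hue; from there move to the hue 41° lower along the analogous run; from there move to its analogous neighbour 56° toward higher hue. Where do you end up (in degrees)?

280°

−90° (square ↓): 85 − 90 = -5 → -5 + 360 = 355°
+180° (complement): 355 + 180 = 535 → 535 − 360 = 175°
+90° (square ↑): 175 + 90 = 265°
−41° (analog 41° ↓): 265 − 41 = 224°
+56° (analog 56° ↑): 224 + 56 = 280°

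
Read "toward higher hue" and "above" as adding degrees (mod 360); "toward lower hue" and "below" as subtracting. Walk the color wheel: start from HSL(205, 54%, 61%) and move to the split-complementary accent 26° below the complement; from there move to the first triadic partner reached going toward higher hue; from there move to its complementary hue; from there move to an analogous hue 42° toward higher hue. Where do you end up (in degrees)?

split-comp 26° ↓ +154°: 205 + 154 = 359°
triadic ↑ +120°: 359 + 120 = 479 → 479 − 360 = 119°
complement +180°: 119 + 180 = 299°
analog 42° ↑ +42°: 299 + 42 = 341°

341°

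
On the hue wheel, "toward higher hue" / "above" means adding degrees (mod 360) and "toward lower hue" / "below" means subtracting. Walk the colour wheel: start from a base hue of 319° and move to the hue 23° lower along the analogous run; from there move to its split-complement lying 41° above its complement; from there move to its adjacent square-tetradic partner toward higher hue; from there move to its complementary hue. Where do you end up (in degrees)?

67°

analog 23° ↓ −23°: 319 − 23 = 296°
split-comp 41° ↑ +221°: 296 + 221 = 517 → 517 − 360 = 157°
square ↑ +90°: 157 + 90 = 247°
complement +180°: 247 + 180 = 427 → 427 − 360 = 67°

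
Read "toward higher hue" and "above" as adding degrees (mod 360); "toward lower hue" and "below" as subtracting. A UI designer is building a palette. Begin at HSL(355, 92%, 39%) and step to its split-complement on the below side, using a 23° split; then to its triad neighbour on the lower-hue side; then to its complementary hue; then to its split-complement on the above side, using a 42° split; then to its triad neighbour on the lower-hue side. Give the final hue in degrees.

split-comp 23° ↓ +157°: 355 + 157 = 512 → 512 − 360 = 152°
triadic ↓ −120°: 152 − 120 = 32°
complement +180°: 32 + 180 = 212°
split-comp 42° ↑ +222°: 212 + 222 = 434 → 434 − 360 = 74°
triadic ↓ −120°: 74 − 120 = -46 → -46 + 360 = 314°

314°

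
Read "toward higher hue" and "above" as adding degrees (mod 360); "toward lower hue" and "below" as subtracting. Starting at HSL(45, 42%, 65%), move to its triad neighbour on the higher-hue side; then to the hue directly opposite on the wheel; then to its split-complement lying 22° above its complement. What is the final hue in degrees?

45 + 120 = 165°   (triadic ↑)
165 + 180 = 345°   (complement)
345 + 202 = 547 → 547 − 360 = 187°   (split-comp 22° ↑)

187°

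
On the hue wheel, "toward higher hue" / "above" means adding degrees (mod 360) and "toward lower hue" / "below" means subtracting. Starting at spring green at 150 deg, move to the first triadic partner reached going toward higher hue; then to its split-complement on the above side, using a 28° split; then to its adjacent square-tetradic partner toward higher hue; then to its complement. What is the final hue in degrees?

triadic ↑ +120°: 150 + 120 = 270°
split-comp 28° ↑ +208°: 270 + 208 = 478 → 478 − 360 = 118°
square ↑ +90°: 118 + 90 = 208°
complement +180°: 208 + 180 = 388 → 388 − 360 = 28°

28°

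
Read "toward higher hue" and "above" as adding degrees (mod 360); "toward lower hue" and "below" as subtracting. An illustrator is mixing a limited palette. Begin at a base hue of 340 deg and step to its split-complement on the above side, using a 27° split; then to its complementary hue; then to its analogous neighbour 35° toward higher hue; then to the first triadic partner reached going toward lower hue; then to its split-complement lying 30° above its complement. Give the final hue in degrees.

+207° (split-comp 27° ↑): 340 + 207 = 547 → 547 − 360 = 187°
+180° (complement): 187 + 180 = 367 → 367 − 360 = 7°
+35° (analog 35° ↑): 7 + 35 = 42°
−120° (triadic ↓): 42 − 120 = -78 → -78 + 360 = 282°
+210° (split-comp 30° ↑): 282 + 210 = 492 → 492 − 360 = 132°

132°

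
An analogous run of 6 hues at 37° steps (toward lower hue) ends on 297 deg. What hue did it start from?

5 steps of 37° (toward lower hue) give a net shift of −185°.
Start = end − shift: 297 + 185 = 482 → 482 − 360 = 122°

122°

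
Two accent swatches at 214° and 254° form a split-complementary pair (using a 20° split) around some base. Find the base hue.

54°

The accents sit 20° either side of the complement, so the complement is their short-arc midpoint on the wheel.
Short-arc midpoint of 214° and 254°: 234°.
Base is 180° from the complement: 234 − 180 = 54°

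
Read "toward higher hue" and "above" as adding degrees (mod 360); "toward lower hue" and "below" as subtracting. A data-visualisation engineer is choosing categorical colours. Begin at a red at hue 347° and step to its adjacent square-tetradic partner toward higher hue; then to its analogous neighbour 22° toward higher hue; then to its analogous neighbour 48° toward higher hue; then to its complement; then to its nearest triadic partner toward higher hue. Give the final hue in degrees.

square ↑ +90°: 347 + 90 = 437 → 437 − 360 = 77°
analog 22° ↑ +22°: 77 + 22 = 99°
analog 48° ↑ +48°: 99 + 48 = 147°
complement +180°: 147 + 180 = 327°
triadic ↑ +120°: 327 + 120 = 447 → 447 − 360 = 87°

87°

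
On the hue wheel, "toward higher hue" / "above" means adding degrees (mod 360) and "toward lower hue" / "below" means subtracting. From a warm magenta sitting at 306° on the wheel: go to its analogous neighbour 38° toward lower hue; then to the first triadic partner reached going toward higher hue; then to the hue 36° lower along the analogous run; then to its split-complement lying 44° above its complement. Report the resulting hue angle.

306 − 38 = 268°   (analog 38° ↓)
268 + 120 = 388 → 388 − 360 = 28°   (triadic ↑)
28 − 36 = -8 → -8 + 360 = 352°   (analog 36° ↓)
352 + 224 = 576 → 576 − 360 = 216°   (split-comp 44° ↑)

216°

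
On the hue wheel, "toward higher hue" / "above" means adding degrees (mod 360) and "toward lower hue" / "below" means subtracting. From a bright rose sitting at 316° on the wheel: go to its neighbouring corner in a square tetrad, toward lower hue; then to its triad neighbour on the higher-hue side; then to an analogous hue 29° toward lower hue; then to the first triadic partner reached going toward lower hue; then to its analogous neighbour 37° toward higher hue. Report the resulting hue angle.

234°

316 − 90 = 226°   (square ↓)
226 + 120 = 346°   (triadic ↑)
346 − 29 = 317°   (analog 29° ↓)
317 − 120 = 197°   (triadic ↓)
197 + 37 = 234°   (analog 37° ↑)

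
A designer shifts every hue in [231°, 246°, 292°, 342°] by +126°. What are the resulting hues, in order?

231 + 126 = 357°
246 + 126 = 372 → 372 − 360 = 12°
292 + 126 = 418 → 418 − 360 = 58°
342 + 126 = 468 → 468 − 360 = 108°

357°, 12°, 58°, 108°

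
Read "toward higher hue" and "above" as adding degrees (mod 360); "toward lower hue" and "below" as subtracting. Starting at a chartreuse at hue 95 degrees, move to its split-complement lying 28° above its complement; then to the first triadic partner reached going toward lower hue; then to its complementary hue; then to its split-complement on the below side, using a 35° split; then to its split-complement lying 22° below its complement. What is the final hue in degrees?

306°

+208° (split-comp 28° ↑): 95 + 208 = 303°
−120° (triadic ↓): 303 − 120 = 183°
+180° (complement): 183 + 180 = 363 → 363 − 360 = 3°
+145° (split-comp 35° ↓): 3 + 145 = 148°
+158° (split-comp 22° ↓): 148 + 158 = 306°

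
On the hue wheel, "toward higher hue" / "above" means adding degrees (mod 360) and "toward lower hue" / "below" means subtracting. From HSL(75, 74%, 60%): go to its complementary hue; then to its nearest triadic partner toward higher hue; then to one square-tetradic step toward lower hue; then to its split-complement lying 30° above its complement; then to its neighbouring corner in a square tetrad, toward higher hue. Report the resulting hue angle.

complement +180°: 75 + 180 = 255°
triadic ↑ +120°: 255 + 120 = 375 → 375 − 360 = 15°
square ↓ −90°: 15 − 90 = -75 → -75 + 360 = 285°
split-comp 30° ↑ +210°: 285 + 210 = 495 → 495 − 360 = 135°
square ↑ +90°: 135 + 90 = 225°

225°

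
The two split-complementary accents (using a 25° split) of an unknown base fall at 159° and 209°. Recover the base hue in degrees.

4°

The accents sit 25° either side of the complement, so the complement is their short-arc midpoint on the wheel.
Short-arc midpoint of 159° and 209°: 184°.
Base is 180° from the complement: 184 − 180 = 4°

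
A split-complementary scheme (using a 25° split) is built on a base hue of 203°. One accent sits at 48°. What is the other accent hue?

358°

Split-complementary hues sit 25° either side of the complement.
Complement of the base 203°: 203 + 180 = 383 → 383 − 360 = 23°
The given accent 48° is 25° one side of 23°; the other accent sits 25° the other side: 23 − 25 = -2 → -2 + 360 = 358°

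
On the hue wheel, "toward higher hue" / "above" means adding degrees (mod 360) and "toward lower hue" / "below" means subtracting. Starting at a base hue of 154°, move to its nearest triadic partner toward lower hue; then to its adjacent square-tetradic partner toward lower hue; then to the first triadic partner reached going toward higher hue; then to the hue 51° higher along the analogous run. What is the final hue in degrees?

115°

triadic ↓ −120°: 154 − 120 = 34°
square ↓ −90°: 34 − 90 = -56 → -56 + 360 = 304°
triadic ↑ +120°: 304 + 120 = 424 → 424 − 360 = 64°
analog 51° ↑ +51°: 64 + 51 = 115°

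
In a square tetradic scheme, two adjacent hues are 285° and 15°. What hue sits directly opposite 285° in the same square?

A square tetradic scheme places four hues 90° apart; opposite corners are 180° apart.
285 + 180 = 465 → 465 − 360 = 105°

105°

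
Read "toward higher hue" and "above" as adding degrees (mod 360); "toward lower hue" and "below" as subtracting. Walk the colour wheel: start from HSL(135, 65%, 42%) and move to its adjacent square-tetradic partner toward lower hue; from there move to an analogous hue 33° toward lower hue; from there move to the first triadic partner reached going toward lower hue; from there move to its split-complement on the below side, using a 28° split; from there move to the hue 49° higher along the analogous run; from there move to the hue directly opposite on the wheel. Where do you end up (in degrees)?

273°

−90° (square ↓): 135 − 90 = 45°
−33° (analog 33° ↓): 45 − 33 = 12°
−120° (triadic ↓): 12 − 120 = -108 → -108 + 360 = 252°
+152° (split-comp 28° ↓): 252 + 152 = 404 → 404 − 360 = 44°
+49° (analog 49° ↑): 44 + 49 = 93°
+180° (complement): 93 + 180 = 273°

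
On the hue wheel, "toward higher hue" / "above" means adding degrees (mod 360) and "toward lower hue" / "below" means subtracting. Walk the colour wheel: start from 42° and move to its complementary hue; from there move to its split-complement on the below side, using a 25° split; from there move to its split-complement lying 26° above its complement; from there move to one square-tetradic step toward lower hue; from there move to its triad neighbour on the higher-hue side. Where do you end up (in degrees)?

253°

+180° (complement): 42 + 180 = 222°
+155° (split-comp 25° ↓): 222 + 155 = 377 → 377 − 360 = 17°
+206° (split-comp 26° ↑): 17 + 206 = 223°
−90° (square ↓): 223 − 90 = 133°
+120° (triadic ↑): 133 + 120 = 253°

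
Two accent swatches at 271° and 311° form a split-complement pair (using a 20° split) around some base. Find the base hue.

The accents sit 20° either side of the complement, so the complement is their short-arc midpoint on the wheel.
Short-arc midpoint of 271° and 311°: 291°.
Base is 180° from the complement: 291 − 180 = 111°

111°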